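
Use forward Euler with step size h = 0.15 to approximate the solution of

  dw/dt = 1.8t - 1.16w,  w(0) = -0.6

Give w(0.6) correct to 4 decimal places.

Euler: w_{n+1} = w_n + h·f(t_n, w_n).
t=0.000000, w=-0.600000: f=0.696000 → w ← -0.600000 + 0.15·0.696000 = -0.495600
t=0.150000, w=-0.495600: f=0.844896 → w ← -0.495600 + 0.15·0.844896 = -0.368866
t=0.300000, w=-0.368866: f=0.967884 → w ← -0.368866 + 0.15·0.967884 = -0.223683
t=0.450000, w=-0.223683: f=1.069472 → w ← -0.223683 + 0.15·1.069472 = -0.063262
w(0.6) ≈ -0.0633

-0.0633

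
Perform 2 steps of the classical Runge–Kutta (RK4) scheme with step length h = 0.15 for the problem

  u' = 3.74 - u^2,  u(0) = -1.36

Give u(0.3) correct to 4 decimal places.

RK4: k1 = f(x_n, u_n); k2 = f(x_n + h/2, u_n + (h/2)·k1); k3 = f(x_n + h/2, u_n + (h/2)·k2); k4 = f(x_n + h, u_n + h·k3); u_{n+1} = u_n + (h/6)·(k1 + 2k2 + 2k3 + k4).
x=0.000000, u=-1.360000:
  k1 = f(0.000000, -1.360000) = 1.890400
  k2 = f(0.075000, -1.218220) = 2.255940
  k3 = f(0.075000, -1.190804) = 2.321985
  k4 = f(0.150000, -1.011702) = 2.716458
  u ← -1.360000 + (0.15/6)·(k1 + 2k2 + 2k3 + k4) = -1.015932
x=0.150000, u=-1.015932:
  k1 = f(0.150000, -1.015932) = 2.707882
  k2 = f(0.225000, -0.812841) = 3.079289
  k3 = f(0.225000, -0.784986) = 3.123798
  k4 = f(0.300000, -0.547363) = 3.440394
  u ← -1.015932 + (0.15/6)·(k1 + 2k2 + 2k3 + k4) = -0.552071
u(0.3) ≈ -0.5521

-0.5521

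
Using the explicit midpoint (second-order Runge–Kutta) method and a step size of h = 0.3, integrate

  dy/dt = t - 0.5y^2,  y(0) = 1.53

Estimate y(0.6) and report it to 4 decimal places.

Midpoint: k1 = f(t_n, y_n); k2 = f(t_n + h/2, y_n + (h/2)·k1); y_{n+1} = y_n + h·k2.
t=0.000000, y=1.530000:
  k1 = f(0.000000, 1.530000) = -1.170450
  k2 = f(0.150000, 1.354433) = -0.767244
  y ← 1.530000 + 0.3·(-0.767244) = 1.299827
t=0.300000, y=1.299827:
  k1 = f(0.300000, 1.299827) = -0.544775
  k2 = f(0.450000, 1.218111) = -0.291897
  y ← 1.299827 + 0.3·(-0.291897) = 1.212258
y(0.6) ≈ 1.2123

1.2123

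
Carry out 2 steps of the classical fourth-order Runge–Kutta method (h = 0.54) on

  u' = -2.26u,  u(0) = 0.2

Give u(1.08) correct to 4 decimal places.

0.0197

RK4: k1 = f(t_n, u_n); k2 = f(t_n + h/2, u_n + (h/2)·k1); k3 = f(t_n + h/2, u_n + (h/2)·k2); k4 = f(t_n + h, u_n + h·k3); u_{n+1} = u_n + (h/6)·(k1 + 2k2 + 2k3 + k4).
t=0.000000, u=0.200000:
  k1 = f(0.000000, 0.200000) = -0.452000
  k2 = f(0.270000, 0.077960) = -0.176190
  k3 = f(0.270000, 0.152429) = -0.344489
  k4 = f(0.540000, 0.013976) = -0.031585
  u ← 0.200000 + (0.54/6)·(k1 + 2k2 + 2k3 + k4) = 0.062755
t=0.540000, u=0.062755:
  k1 = f(0.540000, 0.062755) = -0.141827
  k2 = f(0.810000, 0.024462) = -0.055284
  k3 = f(0.810000, 0.047828) = -0.108092
  k4 = f(1.080000, 0.004385) = -0.009911
  u ← 0.062755 + (0.54/6)·(k1 + 2k2 + 2k3 + k4) = 0.019691
u(1.08) ≈ 0.0197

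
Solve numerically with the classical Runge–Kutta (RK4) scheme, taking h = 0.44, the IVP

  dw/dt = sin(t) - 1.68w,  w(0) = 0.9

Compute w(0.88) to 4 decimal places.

RK4: k1 = f(t_n, w_n); k2 = f(t_n + h/2, w_n + (h/2)·k1); k3 = f(t_n + h/2, w_n + (h/2)·k2); k4 = f(t_n + h, w_n + h·k3); w_{n+1} = w_n + (h/6)·(k1 + 2k2 + 2k3 + k4).
t=0.000000, w=0.900000:
  k1 = f(0.000000, 0.900000) = -1.512000
  k2 = f(0.220000, 0.567360) = -0.734935
  k3 = f(0.220000, 0.738314) = -1.022138
  k4 = f(0.440000, 0.450259) = -0.330496
  w ← 0.900000 + (0.44/6)·(k1 + 2k2 + 2k3 + k4) = 0.507180
t=0.440000, w=0.507180:
  k1 = f(0.440000, 0.507180) = -0.426122
  k2 = f(0.660000, 0.413433) = -0.081450
  k3 = f(0.660000, 0.489261) = -0.208841
  k4 = f(0.880000, 0.415290) = 0.073052
  w ← 0.507180 + (0.44/6)·(k1 + 2k2 + 2k3 + k4) = 0.438712
w(0.88) ≈ 0.4387

0.4387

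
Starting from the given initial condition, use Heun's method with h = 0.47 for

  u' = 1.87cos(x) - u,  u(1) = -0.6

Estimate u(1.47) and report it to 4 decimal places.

Heun: k1 = f(x_n, u_n); k2 = f(x_n + h, u_n + h·k1); u_{n+1} = u_n + (h/2)·(k1 + k2).
x=1.000000, u=-0.600000:
  k1 = f(1.000000, -0.600000) = 1.610365
  k2 = f(1.470000, 0.156872) = 0.031298
  u ← -0.600000 + (0.47/2)·(1.610365 + 0.031298) = -0.214209
u(1.47) ≈ -0.2142

-0.2142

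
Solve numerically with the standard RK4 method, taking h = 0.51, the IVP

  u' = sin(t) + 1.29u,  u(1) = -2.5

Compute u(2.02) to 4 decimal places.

-7.3105

RK4: k1 = f(t_n, u_n); k2 = f(t_n + h/2, u_n + (h/2)·k1); k3 = f(t_n + h/2, u_n + (h/2)·k2); k4 = f(t_n + h, u_n + h·k3); u_{n+1} = u_n + (h/6)·(k1 + 2k2 + 2k3 + k4).
t=1.000000, u=-2.500000:
  k1 = f(1.000000, -2.500000) = -2.383529
  k2 = f(1.255000, -3.107800) = -3.058513
  k3 = f(1.255000, -3.279921) = -3.280548
  k4 = f(1.510000, -4.173080) = -4.385120
  u ← -2.500000 + (0.51/6)·(k1 + 2k2 + 2k3 + k4) = -4.152976
t=1.510000, u=-4.152976:
  k1 = f(1.510000, -4.152976) = -4.359186
  k2 = f(1.765000, -5.264568) = -5.810091
  k3 = f(1.765000, -5.634549) = -6.287366
  k4 = f(2.020000, -7.359532) = -8.593003
  u ← -4.152976 + (0.51/6)·(k1 + 2k2 + 2k3 + k4) = -7.310479
u(2.02) ≈ -7.3105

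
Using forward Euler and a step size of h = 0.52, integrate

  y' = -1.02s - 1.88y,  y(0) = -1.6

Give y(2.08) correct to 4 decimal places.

Euler: y_{n+1} = y_n + h·f(s_n, y_n).
s=0.000000, y=-1.600000: f=3.008000 → y ← -1.600000 + 0.52·3.008000 = -0.035840
s=0.520000, y=-0.035840: f=-0.463021 → y ← -0.035840 + 0.52·(-0.463021) = -0.276611
s=1.040000, y=-0.276611: f=-0.540772 → y ← -0.276611 + 0.52·(-0.540772) = -0.557812
s=1.560000, y=-0.557812: f=-0.542513 → y ← -0.557812 + 0.52·(-0.542513) = -0.839919
y(2.08) ≈ -0.8399

-0.8399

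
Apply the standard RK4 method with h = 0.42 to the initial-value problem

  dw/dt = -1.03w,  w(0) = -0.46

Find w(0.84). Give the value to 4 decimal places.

RK4: k1 = f(t_n, w_n); k2 = f(t_n + h/2, w_n + (h/2)·k1); k3 = f(t_n + h/2, w_n + (h/2)·k2); k4 = f(t_n + h, w_n + h·k3); w_{n+1} = w_n + (h/6)·(k1 + 2k2 + 2k3 + k4).
t=0.000000, w=-0.460000:
  k1 = f(0.000000, -0.460000) = 0.473800
  k2 = f(0.210000, -0.360502) = 0.371317
  k3 = f(0.210000, -0.382023) = 0.393484
  k4 = f(0.420000, -0.294737) = 0.303579
  w ← -0.460000 + (0.42/6)·(k1 + 2k2 + 2k3 + k4) = -0.298511
t=0.420000, w=-0.298511:
  k1 = f(0.420000, -0.298511) = 0.307467
  k2 = f(0.630000, -0.233943) = 0.240962
  k3 = f(0.630000, -0.247909) = 0.255347
  k4 = f(0.840000, -0.191266) = 0.197004
  w ← -0.298511 + (0.42/6)·(k1 + 2k2 + 2k3 + k4) = -0.193715
w(0.84) ≈ -0.1937

-0.1937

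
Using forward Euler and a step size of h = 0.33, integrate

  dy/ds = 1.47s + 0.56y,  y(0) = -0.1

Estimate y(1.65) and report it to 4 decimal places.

1.6915

Euler: y_{n+1} = y_n + h·f(s_n, y_n).
s=0.000000, y=-0.100000: f=-0.056000 → y ← -0.100000 + 0.33·(-0.056000) = -0.118480
s=0.330000, y=-0.118480: f=0.418751 → y ← -0.118480 + 0.33·0.418751 = 0.019708
s=0.660000, y=0.019708: f=0.981236 → y ← 0.019708 + 0.33·0.981236 = 0.343516
s=0.990000, y=0.343516: f=1.647669 → y ← 0.343516 + 0.33·1.647669 = 0.887247
s=1.320000, y=0.887247: f=2.437258 → y ← 0.887247 + 0.33·2.437258 = 1.691542
y(1.65) ≈ 1.6915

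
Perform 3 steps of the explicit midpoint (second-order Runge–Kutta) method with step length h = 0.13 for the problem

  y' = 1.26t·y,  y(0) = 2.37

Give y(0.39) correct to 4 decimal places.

Midpoint: k1 = f(t_n, y_n); k2 = f(t_n + h/2, y_n + (h/2)·k1); y_{n+1} = y_n + h·k2.
t=0.000000, y=2.370000:
  k1 = f(0.000000, 2.370000) = 0.000000
  k2 = f(0.065000, 2.370000) = 0.194103
  y ← 2.370000 + 0.13·0.194103 = 2.395233
t=0.130000, y=2.395233:
  k1 = f(0.130000, 2.395233) = 0.392339
  k2 = f(0.195000, 2.420735) = 0.594775
  y ← 2.395233 + 0.13·0.594775 = 2.472554
t=0.260000, y=2.472554:
  k1 = f(0.260000, 2.472554) = 0.810009
  k2 = f(0.325000, 2.525205) = 1.034071
  y ← 2.472554 + 0.13·1.034071 = 2.606983
y(0.39) ≈ 2.6070

2.6070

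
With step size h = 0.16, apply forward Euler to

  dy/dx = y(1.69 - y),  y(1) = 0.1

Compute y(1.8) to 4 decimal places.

Euler: y_{n+1} = y_n + h·f(x_n, y_n).
x=1.000000, y=0.100000: f=0.159000 → y ← 0.100000 + 0.16·0.159000 = 0.125440
x=1.160000, y=0.125440: f=0.196258 → y ← 0.125440 + 0.16·0.196258 = 0.156841
x=1.320000, y=0.156841: f=0.240463 → y ← 0.156841 + 0.16·0.240463 = 0.195315
x=1.480000, y=0.195315: f=0.291935 → y ← 0.195315 + 0.16·0.291935 = 0.242025
x=1.640000, y=0.242025: f=0.350446 → y ← 0.242025 + 0.16·0.350446 = 0.298096
y(1.8) ≈ 0.2981

0.2981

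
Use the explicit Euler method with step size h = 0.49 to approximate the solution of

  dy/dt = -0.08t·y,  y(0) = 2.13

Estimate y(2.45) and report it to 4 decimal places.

1.7476

Euler: y_{n+1} = y_n + h·f(t_n, y_n).
t=0.000000, y=2.130000: f=0.000000 → y ← 2.130000 + 0.49·0.000000 = 2.130000
t=0.490000, y=2.130000: f=-0.083496 → y ← 2.130000 + 0.49·(-0.083496) = 2.089087
t=0.980000, y=2.089087: f=-0.163784 → y ← 2.089087 + 0.49·(-0.163784) = 2.008833
t=1.470000, y=2.008833: f=-0.236239 → y ← 2.008833 + 0.49·(-0.236239) = 1.893076
t=1.960000, y=1.893076: f=-0.296834 → y ← 1.893076 + 0.49·(-0.296834) = 1.747627
y(2.45) ≈ 1.7476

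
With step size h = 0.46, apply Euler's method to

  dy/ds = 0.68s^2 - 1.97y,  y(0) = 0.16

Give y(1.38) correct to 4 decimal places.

0.2711

Euler: y_{n+1} = y_n + h·f(s_n, y_n).
s=0.000000, y=0.160000: f=-0.315200 → y ← 0.160000 + 0.46·(-0.315200) = 0.015008
s=0.460000, y=0.015008: f=0.114322 → y ← 0.015008 + 0.46·0.114322 = 0.067596
s=0.920000, y=0.067596: f=0.442387 → y ← 0.067596 + 0.46·0.442387 = 0.271094
y(1.38) ≈ 0.2711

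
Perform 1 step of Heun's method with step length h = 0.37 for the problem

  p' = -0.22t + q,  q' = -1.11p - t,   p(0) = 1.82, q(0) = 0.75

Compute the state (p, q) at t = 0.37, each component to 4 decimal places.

1.9442, -0.1229

Heun on (p,q): k1 = f(t_n, state_n); k2 = f(t_n + h, state_n + h·k1); state_{n+1} = state_n + (h/2)·(k1 + k2).
0.000000: (1.820000, 0.750000)
  k1 = (0.750000, -2.020200)
  predictor → (2.097500, 0.002526)
  k2 = (-0.078874, -2.698225)
  → (1.944158, -0.122909)
(p(0.37), q(0.37)) ≈ (1.9442, -0.1229)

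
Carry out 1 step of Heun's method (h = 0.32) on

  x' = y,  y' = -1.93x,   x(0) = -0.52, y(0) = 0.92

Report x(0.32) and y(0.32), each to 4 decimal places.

-0.1742, 1.1502

Heun on (x,y): k1 = f(t_n, state_n); k2 = f(t_n + h, state_n + h·k1); state_{n+1} = state_n + (h/2)·(k1 + k2).
0.000000: (-0.520000, 0.920000)
  k1 = (0.920000, 1.003600)
  predictor → (-0.225600, 1.241152)
  k2 = (1.241152, 0.435408)
  → (-0.174216, 1.150241)
(x(0.32), y(0.32)) ≈ (-0.1742, 1.1502)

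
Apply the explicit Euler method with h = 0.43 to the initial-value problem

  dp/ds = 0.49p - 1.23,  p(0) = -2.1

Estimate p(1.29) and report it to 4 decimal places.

Euler: p_{n+1} = p_n + h·f(s_n, p_n).
s=0.000000, p=-2.100000: f=-2.259000 → p ← -2.100000 + 0.43·(-2.259000) = -3.071370
s=0.430000, p=-3.071370: f=-2.734971 → p ← -3.071370 + 0.43·(-2.734971) = -4.247408
s=0.860000, p=-4.247408: f=-3.311230 → p ← -4.247408 + 0.43·(-3.311230) = -5.671236
p(1.29) ≈ -5.6712

-5.6712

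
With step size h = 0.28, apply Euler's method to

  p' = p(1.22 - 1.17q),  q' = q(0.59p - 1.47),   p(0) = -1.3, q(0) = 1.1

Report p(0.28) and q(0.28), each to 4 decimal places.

Euler on (p,q): p_{n+1} = p_n + h·p', q_{n+1} = q_n + h·q'.
0.000000: (-1.300000, 1.100000); f=(0.087100, -2.460700) → (-1.275612, 0.411004)
(p(0.28), q(0.28)) ≈ (-1.2756, 0.4110)

-1.2756, 0.4110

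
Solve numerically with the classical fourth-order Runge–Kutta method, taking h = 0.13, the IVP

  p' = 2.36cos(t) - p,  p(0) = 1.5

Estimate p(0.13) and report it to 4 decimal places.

RK4: k1 = f(t_n, p_n); k2 = f(t_n + h/2, p_n + (h/2)·k1); k3 = f(t_n + h/2, p_n + (h/2)·k2); k4 = f(t_n + h, p_n + h·k3); p_{n+1} = p_n + (h/6)·(k1 + 2k2 + 2k3 + k4).
t=0.000000, p=1.500000:
  k1 = f(0.000000, 1.500000) = 0.860000
  k2 = f(0.065000, 1.555900) = 0.799116
  k3 = f(0.065000, 1.551943) = 0.803074
  k4 = f(0.130000, 1.604400) = 0.735686
  p ← 1.500000 + (0.13/6)·(k1 + 2k2 + 2k3 + k4) = 1.604001
p(0.13) ≈ 1.6040

1.6040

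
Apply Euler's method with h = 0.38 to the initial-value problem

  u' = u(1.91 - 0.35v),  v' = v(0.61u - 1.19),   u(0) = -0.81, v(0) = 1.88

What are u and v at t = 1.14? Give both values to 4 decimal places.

Euler on (u,v): u_{n+1} = u_n + h·u', v_{n+1} = v_n + h·v'.
0.000000: (-0.810000, 1.880000); f=(-1.014120, -3.166108) → (-1.195366, 0.676879)
0.380000: (-1.195366, 0.676879); f=(-1.999957, -1.299048) → (-1.955349, 0.183241)
0.760000: (-1.955349, 0.183241); f=(-3.609312, -0.436619) → (-3.326888, 0.017325)
(u(1.14), v(1.14)) ≈ (-3.3269, 0.0173)

-3.3269, 0.0173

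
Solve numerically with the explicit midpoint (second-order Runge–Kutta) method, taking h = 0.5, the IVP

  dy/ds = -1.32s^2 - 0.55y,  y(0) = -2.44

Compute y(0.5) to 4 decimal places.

Midpoint: k1 = f(s_n, y_n); k2 = f(s_n + h/2, y_n + (h/2)·k1); y_{n+1} = y_n + h·k2.
s=0.000000, y=-2.440000:
  k1 = f(0.000000, -2.440000) = 1.342000
  k2 = f(0.250000, -2.104500) = 1.074975
  y ← -2.440000 + 0.5·1.074975 = -1.902512
y(0.5) ≈ -1.9025

-1.9025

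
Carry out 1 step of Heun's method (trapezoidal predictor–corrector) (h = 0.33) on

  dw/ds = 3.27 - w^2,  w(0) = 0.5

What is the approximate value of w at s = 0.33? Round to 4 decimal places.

Heun: k1 = f(s_n, w_n); k2 = f(s_n + h, w_n + h·k1); w_{n+1} = w_n + (h/2)·(k1 + k2).
s=0.000000, w=0.500000:
  k1 = f(0.000000, 0.500000) = 3.020000
  k2 = f(0.330000, 1.496600) = 1.030188
  w ← 0.500000 + (0.33/2)·(3.020000 + 1.030188) = 1.168281
w(0.33) ≈ 1.1683

1.1683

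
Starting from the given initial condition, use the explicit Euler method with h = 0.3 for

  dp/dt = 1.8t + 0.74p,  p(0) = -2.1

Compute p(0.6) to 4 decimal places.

-2.9739

Euler: p_{n+1} = p_n + h·f(t_n, p_n).
t=0.000000, p=-2.100000: f=-1.554000 → p ← -2.100000 + 0.3·(-1.554000) = -2.566200
t=0.300000, p=-2.566200: f=-1.358988 → p ← -2.566200 + 0.3·(-1.358988) = -2.973896
p(0.6) ≈ -2.9739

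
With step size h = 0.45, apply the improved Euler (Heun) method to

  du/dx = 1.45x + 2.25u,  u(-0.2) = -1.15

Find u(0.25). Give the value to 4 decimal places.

Heun: k1 = f(x_n, u_n); k2 = f(x_n + h, u_n + h·k1); u_{n+1} = u_n + (h/2)·(k1 + k2).
x=-0.200000, u=-1.150000:
  k1 = f(-0.200000, -1.150000) = -2.877500
  k2 = f(0.250000, -2.444875) = -5.138469
  u ← -1.150000 + (0.45/2)·(-2.877500 + (-5.138469)) = -2.953593
u(0.25) ≈ -2.9536

-2.9536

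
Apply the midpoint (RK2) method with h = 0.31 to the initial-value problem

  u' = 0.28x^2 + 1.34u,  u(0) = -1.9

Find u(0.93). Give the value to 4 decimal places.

Midpoint: k1 = f(x_n, u_n); k2 = f(x_n + h/2, u_n + (h/2)·k1); u_{n+1} = u_n + h·k2.
x=0.000000, u=-1.900000:
  k1 = f(0.000000, -1.900000) = -2.546000
  k2 = f(0.155000, -2.294630) = -3.068077
  u ← -1.900000 + 0.31·(-3.068077) = -2.851104
x=0.310000, u=-2.851104:
  k1 = f(0.310000, -2.851104) = -3.793571
  k2 = f(0.465000, -3.439107) = -4.547861
  u ← -2.851104 + 0.31·(-4.547861) = -4.260941
x=0.620000, u=-4.260941:
  k1 = f(0.620000, -4.260941) = -5.602029
  k2 = f(0.775000, -5.129255) = -6.705027
  u ← -4.260941 + 0.31·(-6.705027) = -6.339499
u(0.93) ≈ -6.3395

-6.3395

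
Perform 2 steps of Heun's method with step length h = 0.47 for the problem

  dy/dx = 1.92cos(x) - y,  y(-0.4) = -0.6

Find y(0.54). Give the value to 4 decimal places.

0.8088

Heun: k1 = f(x_n, y_n); k2 = f(x_n + h, y_n + h·k1); y_{n+1} = y_n + (h/2)·(k1 + k2).
x=-0.400000, y=-0.600000:
  k1 = f(-0.400000, -0.600000) = 2.368437
  k2 = f(0.070000, 0.513165) = 1.402132
  y ← -0.600000 + (0.47/2)·(2.368437 + 1.402132) = 0.286084
x=0.070000, y=0.286084:
  k1 = f(0.070000, 0.286084) = 1.629214
  k2 = f(0.540000, 1.051814) = 0.594986
  y ← 0.286084 + (0.47/2)·(1.629214 + 0.594986) = 0.808771
y(0.54) ≈ 0.8088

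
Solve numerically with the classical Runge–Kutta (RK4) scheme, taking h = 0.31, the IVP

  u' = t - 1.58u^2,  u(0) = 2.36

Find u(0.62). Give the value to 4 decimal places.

0.7940

RK4: k1 = f(t_n, u_n); k2 = f(t_n + h/2, u_n + (h/2)·k1); k3 = f(t_n + h/2, u_n + (h/2)·k2); k4 = f(t_n + h, u_n + h·k3); u_{n+1} = u_n + (h/6)·(k1 + 2k2 + 2k3 + k4).
t=0.000000, u=2.360000:
  k1 = f(0.000000, 2.360000) = -8.799968
  k2 = f(0.155000, 0.996005) = -1.412401
  k3 = f(0.155000, 2.141078) = -7.088059
  k4 = f(0.310000, 0.162702) = 0.268174
  u ← 2.360000 + (0.31/6)·(k1 + 2k2 + 2k3 + k4) = 1.040810
t=0.310000, u=1.040810:
  k1 = f(0.310000, 1.040810) = -1.401590
  k2 = f(0.465000, 0.823563) = -0.606645
  k3 = f(0.465000, 0.946780) = -0.951299
  k4 = f(0.620000, 0.745907) = -0.259076
  u ← 1.040810 + (0.31/6)·(k1 + 2k2 + 2k3 + k4) = 0.794021
u(0.62) ≈ 0.7940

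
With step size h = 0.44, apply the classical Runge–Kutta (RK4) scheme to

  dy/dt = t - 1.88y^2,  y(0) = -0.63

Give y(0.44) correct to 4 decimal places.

-1.1305

RK4: k1 = f(t_n, y_n); k2 = f(t_n + h/2, y_n + (h/2)·k1); k3 = f(t_n + h/2, y_n + (h/2)·k2); k4 = f(t_n + h, y_n + h·k3); y_{n+1} = y_n + (h/6)·(k1 + 2k2 + 2k3 + k4).
t=0.000000, y=-0.630000:
  k1 = f(0.000000, -0.630000) = -0.746172
  k2 = f(0.220000, -0.794158) = -0.965691
  k3 = f(0.220000, -0.842452) = -1.114284
  k4 = f(0.440000, -1.120285) = -1.919472
  y ← -0.630000 + (0.44/6)·(k1 + 2k2 + 2k3 + k4) = -1.130543
y(0.44) ≈ -1.1305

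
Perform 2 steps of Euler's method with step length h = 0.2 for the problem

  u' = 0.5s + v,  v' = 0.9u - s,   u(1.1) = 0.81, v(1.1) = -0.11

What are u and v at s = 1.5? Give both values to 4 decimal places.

Euler on (u,v): u_{n+1} = u_n + h·u', v_{n+1} = v_n + h·v'.
1.100000: (0.810000, -0.110000); f=(0.440000, -0.371000) → (0.898000, -0.184200)
1.300000: (0.898000, -0.184200); f=(0.465800, -0.491800) → (0.991160, -0.282560)
(u(1.5), v(1.5)) ≈ (0.9912, -0.2826)

0.9912, -0.2826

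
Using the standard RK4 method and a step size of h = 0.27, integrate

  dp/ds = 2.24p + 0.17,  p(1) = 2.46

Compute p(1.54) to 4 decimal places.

RK4: k1 = f(s_n, p_n); k2 = f(s_n + h/2, p_n + (h/2)·k1); k3 = f(s_n + h/2, p_n + (h/2)·k2); k4 = f(s_n + h, p_n + h·k3); p_{n+1} = p_n + (h/6)·(k1 + 2k2 + 2k3 + k4).
s=1.000000, p=2.460000:
  k1 = f(1.000000, 2.460000) = 5.680400
  k2 = f(1.135000, 3.226854) = 7.398153
  k3 = f(1.135000, 3.458751) = 7.917601
  k4 = f(1.270000, 4.597752) = 10.468965
  p ← 2.460000 + (0.27/6)·(k1 + 2k2 + 2k3 + k4) = 4.565139
s=1.270000, p=4.565139:
  k1 = f(1.270000, 4.565139) = 10.395912
  k2 = f(1.405000, 5.968587) = 13.539636
  k3 = f(1.405000, 6.392990) = 14.490298
  k4 = f(1.540000, 8.477520) = 19.159644
  p ← 4.565139 + (0.27/6)·(k1 + 2k2 + 2k3 + k4) = 8.417833
p(1.54) ≈ 8.4178

8.4178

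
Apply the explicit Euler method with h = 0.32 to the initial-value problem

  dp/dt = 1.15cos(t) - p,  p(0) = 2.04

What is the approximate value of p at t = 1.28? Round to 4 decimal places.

1.1252

Euler: p_{n+1} = p_n + h·f(t_n, p_n).
t=0.000000, p=2.040000: f=-0.890000 → p ← 2.040000 + 0.32·(-0.890000) = 1.755200
t=0.320000, p=1.755200: f=-0.663579 → p ← 1.755200 + 0.32·(-0.663579) = 1.542855
t=0.640000, p=1.542855: f=-0.620445 → p ← 1.542855 + 0.32·(-0.620445) = 1.344312
t=0.960000, p=1.344312: f=-0.684764 → p ← 1.344312 + 0.32·(-0.684764) = 1.125188
p(1.28) ≈ 1.1252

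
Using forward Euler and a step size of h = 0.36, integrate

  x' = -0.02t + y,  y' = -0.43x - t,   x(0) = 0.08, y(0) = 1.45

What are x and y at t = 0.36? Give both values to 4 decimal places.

Euler on (x,y): x_{n+1} = x_n + h·x', y_{n+1} = y_n + h·y'.
0.000000: (0.080000, 1.450000); f=(1.450000, -0.034400) → (0.602000, 1.437616)
(x(0.36), y(0.36)) ≈ (0.6020, 1.4376)

0.6020, 1.4376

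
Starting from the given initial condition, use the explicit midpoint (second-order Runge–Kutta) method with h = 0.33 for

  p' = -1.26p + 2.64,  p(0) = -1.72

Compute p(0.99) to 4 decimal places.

Midpoint: k1 = f(x_n, p_n); k2 = f(x_n + h/2, p_n + (h/2)·k1); p_{n+1} = p_n + h·k2.
x=0.000000, p=-1.720000:
  k1 = f(0.000000, -1.720000) = 4.807200
  k2 = f(0.165000, -0.926812) = 3.807783
  p ← -1.720000 + 0.33·3.807783 = -0.463432
x=0.330000, p=-0.463432:
  k1 = f(0.330000, -0.463432) = 3.223924
  k2 = f(0.495000, 0.068516) = 2.553670
  p ← -0.463432 + 0.33·2.553670 = 0.379280
x=0.660000, p=0.379280:
  k1 = f(0.660000, 0.379280) = 2.162108
  k2 = f(0.825000, 0.736027) = 1.712606
  p ← 0.379280 + 0.33·1.712606 = 0.944439
p(0.99) ≈ 0.9444

0.9444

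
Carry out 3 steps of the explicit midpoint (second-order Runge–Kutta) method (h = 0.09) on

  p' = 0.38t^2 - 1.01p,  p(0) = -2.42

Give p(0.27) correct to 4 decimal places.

Midpoint: k1 = f(t_n, p_n); k2 = f(t_n + h/2, p_n + (h/2)·k1); p_{n+1} = p_n + h·k2.
t=0.000000, p=-2.420000:
  k1 = f(0.000000, -2.420000) = 2.444200
  k2 = f(0.045000, -2.310011) = 2.333881
  p ← -2.420000 + 0.09·2.333881 = -2.209951
t=0.090000, p=-2.209951:
  k1 = f(0.090000, -2.209951) = 2.235128
  k2 = f(0.135000, -2.109370) = 2.137389
  p ← -2.209951 + 0.09·2.137389 = -2.017586
t=0.180000, p=-2.017586:
  k1 = f(0.180000, -2.017586) = 2.050074
  k2 = f(0.225000, -1.925332) = 1.963823
  p ← -2.017586 + 0.09·1.963823 = -1.840842
p(0.27) ≈ -1.8408

-1.8408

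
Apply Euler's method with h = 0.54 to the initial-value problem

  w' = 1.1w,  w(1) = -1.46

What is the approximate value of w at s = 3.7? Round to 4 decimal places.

Euler: w_{n+1} = w_n + h·f(s_n, w_n).
s=1.000000, w=-1.460000: f=-1.606000 → w ← -1.460000 + 0.54·(-1.606000) = -2.327240
s=1.540000, w=-2.327240: f=-2.559964 → w ← -2.327240 + 0.54·(-2.559964) = -3.709621
s=2.080000, w=-3.709621: f=-4.080583 → w ← -3.709621 + 0.54·(-4.080583) = -5.913135
s=2.620000, w=-5.913135: f=-6.504449 → w ← -5.913135 + 0.54·(-6.504449) = -9.425537
s=3.160000, w=-9.425537: f=-10.368091 → w ← -9.425537 + 0.54·(-10.368091) = -15.024307
w(3.7) ≈ -15.0243

-15.0243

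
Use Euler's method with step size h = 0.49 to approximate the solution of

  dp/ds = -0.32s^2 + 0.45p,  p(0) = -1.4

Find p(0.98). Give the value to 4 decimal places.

Euler: p_{n+1} = p_n + h·f(s_n, p_n).
s=0.000000, p=-1.400000: f=-0.630000 → p ← -1.400000 + 0.49·(-0.630000) = -1.708700
s=0.490000, p=-1.708700: f=-0.845747 → p ← -1.708700 + 0.49·(-0.845747) = -2.123116
p(0.98) ≈ -2.1231

-2.1231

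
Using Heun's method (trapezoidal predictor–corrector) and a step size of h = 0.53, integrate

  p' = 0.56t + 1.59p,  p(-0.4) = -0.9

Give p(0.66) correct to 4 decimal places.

-4.4117

Heun: k1 = f(t_n, p_n); k2 = f(t_n + h, p_n + h·k1); p_{n+1} = p_n + (h/2)·(k1 + k2).
t=-0.400000, p=-0.900000:
  k1 = f(-0.400000, -0.900000) = -1.655000
  k2 = f(0.130000, -1.777150) = -2.752869
  p ← -0.900000 + (0.53/2)·(-1.655000 + (-2.752869)) = -2.068085
t=0.130000, p=-2.068085:
  k1 = f(0.130000, -2.068085) = -3.215455
  k2 = f(0.660000, -3.772277) = -5.628320
  p ← -2.068085 + (0.53/2)·(-3.215455 + (-5.628320)) = -4.411686
p(0.66) ≈ -4.4117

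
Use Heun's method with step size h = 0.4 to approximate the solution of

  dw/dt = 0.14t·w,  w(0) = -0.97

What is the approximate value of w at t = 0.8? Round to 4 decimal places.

Heun: k1 = f(t_n, w_n); k2 = f(t_n + h, w_n + h·k1); w_{n+1} = w_n + (h/2)·(k1 + k2).
t=0.000000, w=-0.970000:
  k1 = f(0.000000, -0.970000) = 0.000000
  k2 = f(0.400000, -0.970000) = -0.054320
  w ← -0.970000 + (0.4/2)·(0.000000 + (-0.054320)) = -0.980864
t=0.400000, w=-0.980864:
  k1 = f(0.400000, -0.980864) = -0.054928
  k2 = f(0.800000, -1.002835) = -0.112318
  w ← -0.980864 + (0.4/2)·(-0.054928 + (-0.112318)) = -1.014313
w(0.8) ≈ -1.0143

-1.0143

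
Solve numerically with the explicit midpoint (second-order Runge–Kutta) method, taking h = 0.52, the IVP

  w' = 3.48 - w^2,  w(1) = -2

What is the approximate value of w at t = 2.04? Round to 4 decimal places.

Midpoint: k1 = f(t_n, w_n); k2 = f(t_n + h/2, w_n + (h/2)·k1); w_{n+1} = w_n + h·k2.
t=1.000000, w=-2.000000:
  k1 = f(1.000000, -2.000000) = -0.520000
  k2 = f(1.260000, -2.135200) = -1.079079
  w ← -2.000000 + 0.52·(-1.079079) = -2.561121
t=1.520000, w=-2.561121:
  k1 = f(1.520000, -2.561121) = -3.079341
  k2 = f(1.780000, -3.361750) = -7.821362
  w ← -2.561121 + 0.52·(-7.821362) = -6.628229
w(2.04) ≈ -6.6282

-6.6282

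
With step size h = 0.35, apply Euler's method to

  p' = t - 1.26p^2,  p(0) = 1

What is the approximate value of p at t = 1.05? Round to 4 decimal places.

Euler: p_{n+1} = p_n + h·f(t_n, p_n).
t=0.000000, p=1.000000: f=-1.260000 → p ← 1.000000 + 0.35·(-1.260000) = 0.559000
t=0.350000, p=0.559000: f=-0.043726 → p ← 0.559000 + 0.35·(-0.043726) = 0.543696
t=0.700000, p=0.543696: f=0.327537 → p ← 0.543696 + 0.35·0.327537 = 0.658334
p(1.05) ≈ 0.6583

0.6583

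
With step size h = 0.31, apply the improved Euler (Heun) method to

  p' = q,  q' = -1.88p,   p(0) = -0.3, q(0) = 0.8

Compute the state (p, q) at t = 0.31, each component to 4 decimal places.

-0.0249, 0.9026

Heun on (p,q): k1 = f(t_n, state_n); k2 = f(t_n + h, state_n + h·k1); state_{n+1} = state_n + (h/2)·(k1 + k2).
0.000000: (-0.300000, 0.800000)
  k1 = (0.800000, 0.564000)
  predictor → (-0.052000, 0.974840)
  k2 = (0.974840, 0.097760)
  → (-0.024900, 0.902573)
(p(0.31), q(0.31)) ≈ (-0.0249, 0.9026)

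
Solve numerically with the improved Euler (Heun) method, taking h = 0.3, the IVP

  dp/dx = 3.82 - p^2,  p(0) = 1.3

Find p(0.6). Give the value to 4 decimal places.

Heun: k1 = f(x_n, p_n); k2 = f(x_n + h, p_n + h·k1); p_{n+1} = p_n + (h/2)·(k1 + k2).
x=0.000000, p=1.300000:
  k1 = f(0.000000, 1.300000) = 2.130000
  k2 = f(0.300000, 1.939000) = 0.060279
  p ← 1.300000 + (0.3/2)·(2.130000 + 0.060279) = 1.628542
x=0.300000, p=1.628542:
  k1 = f(0.300000, 1.628542) = 1.167851
  k2 = f(0.600000, 1.978897) = -0.096034
  p ← 1.628542 + (0.3/2)·(1.167851 + (-0.096034)) = 1.789314
p(0.6) ≈ 1.7893

1.7893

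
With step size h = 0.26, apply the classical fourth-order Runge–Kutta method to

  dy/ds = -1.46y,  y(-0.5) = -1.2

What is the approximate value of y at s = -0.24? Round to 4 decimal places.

RK4: k1 = f(s_n, y_n); k2 = f(s_n + h/2, y_n + (h/2)·k1); k3 = f(s_n + h/2, y_n + (h/2)·k2); k4 = f(s_n + h, y_n + h·k3); y_{n+1} = y_n + (h/6)·(k1 + 2k2 + 2k3 + k4).
s=-0.500000, y=-1.200000:
  k1 = f(-0.500000, -1.200000) = 1.752000
  k2 = f(-0.370000, -0.972240) = 1.419470
  k3 = f(-0.370000, -1.015469) = 1.482585
  k4 = f(-0.240000, -0.814528) = 1.189211
  y ← -1.200000 + (0.26/6)·(k1 + 2k2 + 2k3 + k4) = -0.821036
y(-0.24) ≈ -0.8210

-0.8210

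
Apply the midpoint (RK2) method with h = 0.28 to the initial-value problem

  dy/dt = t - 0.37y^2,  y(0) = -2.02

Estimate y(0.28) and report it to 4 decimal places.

Midpoint: k1 = f(t_n, y_n); k2 = f(t_n + h/2, y_n + (h/2)·k1); y_{n+1} = y_n + h·k2.
t=0.000000, y=-2.020000:
  k1 = f(0.000000, -2.020000) = -1.509748
  k2 = f(0.140000, -2.231365) = -1.702226
  y ← -2.020000 + 0.28·(-1.702226) = -2.496623
y(0.28) ≈ -2.4966

-2.4966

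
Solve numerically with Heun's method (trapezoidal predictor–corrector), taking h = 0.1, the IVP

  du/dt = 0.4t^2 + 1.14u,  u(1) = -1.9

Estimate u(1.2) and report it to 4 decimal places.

Heun: k1 = f(t_n, u_n); k2 = f(t_n + h, u_n + h·k1); u_{n+1} = u_n + (h/2)·(k1 + k2).
t=1.000000, u=-1.900000:
  k1 = f(1.000000, -1.900000) = -1.766000
  k2 = f(1.100000, -2.076600) = -1.883324
  u ← -1.900000 + (0.1/2)·(-1.766000 + (-1.883324)) = -2.082466
t=1.100000, u=-2.082466:
  k1 = f(1.100000, -2.082466) = -1.890011
  k2 = f(1.200000, -2.271467) = -2.013473
  u ← -2.082466 + (0.1/2)·(-1.890011 + (-2.013473)) = -2.277640
u(1.2) ≈ -2.2776

-2.2776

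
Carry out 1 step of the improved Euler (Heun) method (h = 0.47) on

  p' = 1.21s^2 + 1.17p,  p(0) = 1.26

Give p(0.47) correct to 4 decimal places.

Heun: k1 = f(s_n, p_n); k2 = f(s_n + h, p_n + h·k1); p_{n+1} = p_n + (h/2)·(k1 + k2).
s=0.000000, p=1.260000:
  k1 = f(0.000000, 1.260000) = 1.474200
  k2 = f(0.470000, 1.952874) = 2.552152
  p ← 1.260000 + (0.47/2)·(1.474200 + 2.552152) = 2.206193
p(0.47) ≈ 2.2062

2.2062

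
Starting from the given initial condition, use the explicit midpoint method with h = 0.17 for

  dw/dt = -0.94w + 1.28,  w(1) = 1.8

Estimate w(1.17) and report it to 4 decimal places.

Midpoint: k1 = f(t_n, w_n); k2 = f(t_n + h/2, w_n + (h/2)·k1); w_{n+1} = w_n + h·k2.
t=1.000000, w=1.800000:
  k1 = f(1.000000, 1.800000) = -0.412000
  k2 = f(1.085000, 1.764980) = -0.379081
  w ← 1.800000 + 0.17·(-0.379081) = 1.735556
w(1.17) ≈ 1.7356

1.7356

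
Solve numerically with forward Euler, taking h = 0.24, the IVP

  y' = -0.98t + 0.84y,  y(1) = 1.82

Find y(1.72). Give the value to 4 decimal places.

2.1194

Euler: y_{n+1} = y_n + h·f(t_n, y_n).
t=1.000000, y=1.820000: f=0.548800 → y ← 1.820000 + 0.24·0.548800 = 1.951712
t=1.240000, y=1.951712: f=0.424238 → y ← 1.951712 + 0.24·0.424238 = 2.053529
t=1.480000, y=2.053529: f=0.274564 → y ← 2.053529 + 0.24·0.274564 = 2.119425
y(1.72) ≈ 2.1194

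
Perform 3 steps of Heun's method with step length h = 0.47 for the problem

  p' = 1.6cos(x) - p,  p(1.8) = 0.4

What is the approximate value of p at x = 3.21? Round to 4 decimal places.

-0.8751

Heun: k1 = f(x_n, p_n); k2 = f(x_n + h, p_n + h·k1); p_{n+1} = p_n + (h/2)·(k1 + k2).
x=1.800000, p=0.400000:
  k1 = f(1.800000, 0.400000) = -0.763523
  k2 = f(2.270000, 0.041144) = -1.070917
  p ← 0.400000 + (0.47/2)·(-0.763523 + (-1.070917)) = -0.031094
x=2.270000, p=-0.031094:
  k1 = f(2.270000, -0.031094) = -0.998680
  k2 = f(2.740000, -0.500473) = -0.972230
  p ← -0.031094 + (0.47/2)·(-0.998680 + (-0.972230)) = -0.494257
x=2.740000, p=-0.494257:
  k1 = f(2.740000, -0.494257) = -0.978446
  k2 = f(3.210000, -0.954127) = -0.642131
  p ← -0.494257 + (0.47/2)·(-0.978446 + (-0.642131)) = -0.875093
p(3.21) ≈ -0.8751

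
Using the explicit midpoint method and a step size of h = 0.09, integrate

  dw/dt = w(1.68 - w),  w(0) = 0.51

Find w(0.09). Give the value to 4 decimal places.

Midpoint: k1 = f(t_n, w_n); k2 = f(t_n + h/2, w_n + (h/2)·k1); w_{n+1} = w_n + h·k2.
t=0.000000, w=0.510000:
  k1 = f(0.000000, 0.510000) = 0.596700
  k2 = f(0.045000, 0.536852) = 0.613701
  w ← 0.510000 + 0.09·0.613701 = 0.565233
w(0.09) ≈ 0.5652

0.5652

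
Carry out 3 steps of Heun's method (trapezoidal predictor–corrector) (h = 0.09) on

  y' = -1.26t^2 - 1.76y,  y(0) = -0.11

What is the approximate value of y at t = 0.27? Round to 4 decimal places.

-0.0765

Heun: k1 = f(t_n, y_n); k2 = f(t_n + h, y_n + h·k1); y_{n+1} = y_n + (h/2)·(k1 + k2).
t=0.000000, y=-0.110000:
  k1 = f(0.000000, -0.110000) = 0.193600
  k2 = f(0.090000, -0.092576) = 0.152728
  y ← -0.110000 + (0.09/2)·(0.193600 + 0.152728) = -0.094415
t=0.090000, y=-0.094415:
  k1 = f(0.090000, -0.094415) = 0.155965
  k2 = f(0.180000, -0.080378) = 0.100642
  y ← -0.094415 + (0.09/2)·(0.155965 + 0.100642) = -0.082868
t=0.180000, y=-0.082868:
  k1 = f(0.180000, -0.082868) = 0.105024
  k2 = f(0.270000, -0.073416) = 0.037358
  y ← -0.082868 + (0.09/2)·(0.105024 + 0.037358) = -0.076461
y(0.27) ≈ -0.0765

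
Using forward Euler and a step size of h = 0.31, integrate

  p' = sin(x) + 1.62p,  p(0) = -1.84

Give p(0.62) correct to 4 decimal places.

-4.0576

Euler: p_{n+1} = p_n + h·f(x_n, p_n).
x=0.000000, p=-1.840000: f=-2.980800 → p ← -1.840000 + 0.31·(-2.980800) = -2.764048
x=0.310000, p=-2.764048: f=-4.172699 → p ← -2.764048 + 0.31·(-4.172699) = -4.057585
p(0.62) ≈ -4.0576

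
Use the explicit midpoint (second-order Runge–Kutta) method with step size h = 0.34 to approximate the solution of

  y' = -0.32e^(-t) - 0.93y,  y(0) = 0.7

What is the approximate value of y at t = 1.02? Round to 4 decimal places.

Midpoint: k1 = f(t_n, y_n); k2 = f(t_n + h/2, y_n + (h/2)·k1); y_{n+1} = y_n + h·k2.
t=0.000000, y=0.700000:
  k1 = f(0.000000, 0.700000) = -0.971000
  k2 = f(0.170000, 0.534930) = -0.767458
  y ← 0.700000 + 0.34·(-0.767458) = 0.439064
t=0.340000, y=0.439064:
  k1 = f(0.340000, 0.439064) = -0.636096
  k2 = f(0.510000, 0.330928) = -0.499922
  y ← 0.439064 + 0.34·(-0.499922) = 0.269091
t=0.680000, y=0.269091:
  k1 = f(0.680000, 0.269091) = -0.412372
  k2 = f(0.850000, 0.198988) = -0.321831
  y ← 0.269091 + 0.34·(-0.321831) = 0.159668
y(1.02) ≈ 0.1597

0.1597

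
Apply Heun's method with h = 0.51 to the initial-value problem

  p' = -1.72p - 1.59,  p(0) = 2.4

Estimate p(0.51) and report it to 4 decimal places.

0.7629

Heun: k1 = f(t_n, p_n); k2 = f(t_n + h, p_n + h·k1); p_{n+1} = p_n + (h/2)·(k1 + k2).
t=0.000000, p=2.400000:
  k1 = f(0.000000, 2.400000) = -5.718000
  k2 = f(0.510000, -0.516180) = -0.702170
  p ← 2.400000 + (0.51/2)·(-5.718000 + (-0.702170)) = 0.762857
p(0.51) ≈ 0.7629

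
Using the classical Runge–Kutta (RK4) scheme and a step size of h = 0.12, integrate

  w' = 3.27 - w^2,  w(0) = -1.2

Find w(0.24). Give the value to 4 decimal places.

-0.6326

RK4: k1 = f(s_n, w_n); k2 = f(s_n + h/2, w_n + (h/2)·k1); k3 = f(s_n + h/2, w_n + (h/2)·k2); k4 = f(s_n + h, w_n + h·k3); w_{n+1} = w_n + (h/6)·(k1 + 2k2 + 2k3 + k4).
s=0.000000, w=-1.200000:
  k1 = f(0.000000, -1.200000) = 1.830000
  k2 = f(0.060000, -1.090200) = 2.081464
  k3 = f(0.060000, -1.075112) = 2.114134
  k4 = f(0.120000, -0.946304) = 2.374509
  w ← -1.200000 + (0.12/6)·(k1 + 2k2 + 2k3 + k4) = -0.948086
s=0.120000, w=-0.948086:
  k1 = f(0.120000, -0.948086) = 2.371133
  k2 = f(0.180000, -0.805818) = 2.620657
  k3 = f(0.180000, -0.790846) = 2.644562
  k4 = f(0.240000, -0.630738) = 2.872169
  w ← -0.948086 + (0.12/6)·(k1 + 2k2 + 2k3 + k4) = -0.632611
w(0.24) ≈ -0.6326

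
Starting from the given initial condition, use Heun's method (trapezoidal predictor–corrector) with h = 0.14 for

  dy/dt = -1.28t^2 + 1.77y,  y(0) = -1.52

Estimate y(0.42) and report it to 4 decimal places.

-3.2157

Heun: k1 = f(t_n, y_n); k2 = f(t_n + h, y_n + h·k1); y_{n+1} = y_n + (h/2)·(k1 + k2).
t=0.000000, y=-1.520000:
  k1 = f(0.000000, -1.520000) = -2.690400
  k2 = f(0.140000, -1.896656) = -3.382169
  y ← -1.520000 + (0.14/2)·(-2.690400 + (-3.382169)) = -1.945080
t=0.140000, y=-1.945080:
  k1 = f(0.140000, -1.945080) = -3.467879
  k2 = f(0.280000, -2.430583) = -4.402484
  y ← -1.945080 + (0.14/2)·(-3.467879 + (-4.402484)) = -2.496005
t=0.280000, y=-2.496005:
  k1 = f(0.280000, -2.496005) = -4.518281
  k2 = f(0.420000, -3.128565) = -5.763351
  y ← -2.496005 + (0.14/2)·(-4.518281 + (-5.763351)) = -3.215720
y(0.42) ≈ -3.2157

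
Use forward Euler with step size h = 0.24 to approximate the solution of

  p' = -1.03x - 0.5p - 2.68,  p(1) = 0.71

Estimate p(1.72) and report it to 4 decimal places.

Euler: p_{n+1} = p_n + h·f(x_n, p_n).
x=1.000000, p=0.710000: f=-4.065000 → p ← 0.710000 + 0.24·(-4.065000) = -0.265600
x=1.240000, p=-0.265600: f=-3.824400 → p ← -0.265600 + 0.24·(-3.824400) = -1.183456
x=1.480000, p=-1.183456: f=-3.612672 → p ← -1.183456 + 0.24·(-3.612672) = -2.050497
p(1.72) ≈ -2.0505

-2.0505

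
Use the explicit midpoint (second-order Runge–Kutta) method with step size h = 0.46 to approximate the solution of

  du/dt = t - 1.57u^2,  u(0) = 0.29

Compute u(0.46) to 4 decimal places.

0.3471

Midpoint: k1 = f(t_n, u_n); k2 = f(t_n + h/2, u_n + (h/2)·k1); u_{n+1} = u_n + h·k2.
t=0.000000, u=0.290000:
  k1 = f(0.000000, 0.290000) = -0.132037
  k2 = f(0.230000, 0.259631) = 0.124169
  u ← 0.290000 + 0.46·0.124169 = 0.347118
u(0.46) ≈ 0.3471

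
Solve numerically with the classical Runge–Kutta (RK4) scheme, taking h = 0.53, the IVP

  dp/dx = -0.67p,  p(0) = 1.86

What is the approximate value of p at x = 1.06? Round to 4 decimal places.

0.9144

RK4: k1 = f(x_n, p_n); k2 = f(x_n + h/2, p_n + (h/2)·k1); k3 = f(x_n + h/2, p_n + (h/2)·k2); k4 = f(x_n + h, p_n + h·k3); p_{n+1} = p_n + (h/6)·(k1 + 2k2 + 2k3 + k4).
x=0.000000, p=1.860000:
  k1 = f(0.000000, 1.860000) = -1.246200
  k2 = f(0.265000, 1.529757) = -1.024937
  k3 = f(0.265000, 1.588392) = -1.064222
  k4 = f(0.530000, 1.295962) = -0.868295
  p ← 1.860000 + (0.53/6)·(k1 + 2k2 + 2k3 + k4) = 1.304135
x=0.530000, p=1.304135:
  k1 = f(0.530000, 1.304135) = -0.873770
  k2 = f(0.795000, 1.072586) = -0.718632
  k3 = f(0.795000, 1.113697) = -0.746177
  k4 = f(1.060000, 0.908661) = -0.608803
  p ← 1.304135 + (0.53/6)·(k1 + 2k2 + 2k3 + k4) = 0.914391
p(1.06) ≈ 0.9144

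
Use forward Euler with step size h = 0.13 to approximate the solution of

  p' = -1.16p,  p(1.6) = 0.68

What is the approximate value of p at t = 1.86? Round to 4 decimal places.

0.4904

Euler: p_{n+1} = p_n + h·f(t_n, p_n).
t=1.600000, p=0.680000: f=-0.788800 → p ← 0.680000 + 0.13·(-0.788800) = 0.577456
t=1.730000, p=0.577456: f=-0.669849 → p ← 0.577456 + 0.13·(-0.669849) = 0.490376
p(1.86) ≈ 0.4904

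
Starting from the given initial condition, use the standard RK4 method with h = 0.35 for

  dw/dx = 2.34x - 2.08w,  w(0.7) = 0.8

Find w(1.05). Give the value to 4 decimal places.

RK4: k1 = f(x_n, w_n); k2 = f(x_n + h/2, w_n + (h/2)·k1); k3 = f(x_n + h/2, w_n + (h/2)·k2); k4 = f(x_n + h, w_n + h·k3); w_{n+1} = w_n + (h/6)·(k1 + 2k2 + 2k3 + k4).
x=0.700000, w=0.800000:
  k1 = f(0.700000, 0.800000) = -0.026000
  k2 = f(0.875000, 0.795450) = 0.392964
  k3 = f(0.875000, 0.868769) = 0.240461
  k4 = f(1.050000, 0.884161) = 0.617944
  w ← 0.800000 + (0.35/6)·(k1 + 2k2 + 2k3 + k4) = 0.908430
w(1.05) ≈ 0.9084

0.9084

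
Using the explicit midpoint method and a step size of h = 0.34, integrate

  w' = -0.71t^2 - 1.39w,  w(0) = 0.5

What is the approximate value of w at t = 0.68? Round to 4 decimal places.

0.1436

Midpoint: k1 = f(t_n, w_n); k2 = f(t_n + h/2, w_n + (h/2)·k1); w_{n+1} = w_n + h·k2.
t=0.000000, w=0.500000:
  k1 = f(0.000000, 0.500000) = -0.695000
  k2 = f(0.170000, 0.381850) = -0.551290
  w ← 0.500000 + 0.34·(-0.551290) = 0.312561
t=0.340000, w=0.312561:
  k1 = f(0.340000, 0.312561) = -0.516536
  k2 = f(0.510000, 0.224750) = -0.497074
  w ← 0.312561 + 0.34·(-0.497074) = 0.143556
w(0.68) ≈ 0.1436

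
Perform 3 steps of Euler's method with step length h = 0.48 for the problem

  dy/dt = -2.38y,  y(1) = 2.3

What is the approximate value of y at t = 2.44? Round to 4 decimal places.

Euler: y_{n+1} = y_n + h·f(t_n, y_n).
t=1.000000, y=2.300000: f=-5.474000 → y ← 2.300000 + 0.48·(-5.474000) = -0.327520
t=1.480000, y=-0.327520: f=0.779498 → y ← -0.327520 + 0.48·0.779498 = 0.046639
t=1.960000, y=0.046639: f=-0.111000 → y ← 0.046639 + 0.48·(-0.111000) = -0.006641
y(2.44) ≈ -0.0066

-0.0066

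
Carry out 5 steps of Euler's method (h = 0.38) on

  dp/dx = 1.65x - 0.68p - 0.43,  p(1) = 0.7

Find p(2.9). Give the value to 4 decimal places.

Euler: p_{n+1} = p_n + h·f(x_n, p_n).
x=1.000000, p=0.700000: f=0.744000 → p ← 0.700000 + 0.38·0.744000 = 0.982720
x=1.380000, p=0.982720: f=1.178750 → p ← 0.982720 + 0.38·1.178750 = 1.430645
x=1.760000, p=1.430645: f=1.501161 → p ← 1.430645 + 0.38·1.501161 = 2.001086
x=2.140000, p=2.001086: f=1.740261 → p ← 2.001086 + 0.38·1.740261 = 2.662386
x=2.520000, p=2.662386: f=1.917578 → p ← 2.662386 + 0.38·1.917578 = 3.391065
p(2.9) ≈ 3.3911

3.3911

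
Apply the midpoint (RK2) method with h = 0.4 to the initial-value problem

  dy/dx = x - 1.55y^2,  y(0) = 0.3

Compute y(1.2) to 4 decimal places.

0.6820

Midpoint: k1 = f(x_n, y_n); k2 = f(x_n + h/2, y_n + (h/2)·k1); y_{n+1} = y_n + h·k2.
x=0.000000, y=0.300000:
  k1 = f(0.000000, 0.300000) = -0.139500
  k2 = f(0.200000, 0.272100) = 0.085240
  y ← 0.300000 + 0.4·0.085240 = 0.334096
x=0.400000, y=0.334096:
  k1 = f(0.400000, 0.334096) = 0.226989
  k2 = f(0.600000, 0.379494) = 0.376776
  y ← 0.334096 + 0.4·0.376776 = 0.484806
x=0.800000, y=0.484806:
  k1 = f(0.800000, 0.484806) = 0.435692
  k2 = f(1.000000, 0.571945) = 0.492962
  y ← 0.484806 + 0.4·0.492962 = 0.681991
y(1.2) ≈ 0.6820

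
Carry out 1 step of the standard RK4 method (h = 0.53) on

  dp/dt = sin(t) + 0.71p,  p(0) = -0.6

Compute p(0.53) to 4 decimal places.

RK4: k1 = f(t_n, p_n); k2 = f(t_n + h/2, p_n + (h/2)·k1); k3 = f(t_n + h/2, p_n + (h/2)·k2); k4 = f(t_n + h, p_n + h·k3); p_{n+1} = p_n + (h/6)·(k1 + 2k2 + 2k3 + k4).
t=0.000000, p=-0.600000:
  k1 = f(0.000000, -0.600000) = -0.426000
  k2 = f(0.265000, -0.712890) = -0.244243
  k3 = f(0.265000, -0.664724) = -0.210045
  k4 = f(0.530000, -0.711324) = 0.000493
  p ← -0.600000 + (0.53/6)·(k1 + 2k2 + 2k3 + k4) = -0.717844
p(0.53) ≈ -0.7178

-0.7178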